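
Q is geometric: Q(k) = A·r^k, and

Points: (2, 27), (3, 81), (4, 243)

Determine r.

Consecutive ratio: 81/27 = 3, and 243/81 = 3, so r = 3.
Then A·3^2 = 27 gives A = 3, and Q(k) = 3·3^k.

3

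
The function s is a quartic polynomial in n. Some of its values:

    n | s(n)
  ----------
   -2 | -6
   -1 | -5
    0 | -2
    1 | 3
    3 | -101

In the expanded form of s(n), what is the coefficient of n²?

2

Write s(n) = an^4 + bn³ + cn² + dn + e; the 5 given values yield a linear system in the 5 coefficients.
Solving, s(n) = -n^4 - 2n³ + 2n² + 6n - 2.
The coefficient of n² is 2.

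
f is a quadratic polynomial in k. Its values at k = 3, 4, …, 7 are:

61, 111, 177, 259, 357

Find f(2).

27

First differences: 50, 66, 82, 98. Second differences: 16, 16, 16.
Level-2 differences are constant, so f has degree 2.
Fitting a degree-2 polynomial gives f(k) = 8k² - 6k + 7.
Then f(2) = 27.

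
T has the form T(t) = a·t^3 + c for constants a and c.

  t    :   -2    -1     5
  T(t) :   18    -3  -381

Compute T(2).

-30

From T(-2) = 18 and T(-1) = -3: -8a + c = 18 and -1a + c = -3.
Subtracting: 7a = -21, so a = -3; then c = 18 − (-3)·(-8) = -6.
So T(t) = -3t³ − 6, and T(2) = -30.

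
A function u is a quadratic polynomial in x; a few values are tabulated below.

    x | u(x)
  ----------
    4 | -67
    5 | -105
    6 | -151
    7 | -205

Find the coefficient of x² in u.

-4

First differences: -38, -46, -54. Second differences: -8, -8.
Level-2 differences are constant, so u has degree 2.
Fitting a degree-2 polynomial gives u(x) = -4x² - 2x + 5.
The coefficient of x² is -4.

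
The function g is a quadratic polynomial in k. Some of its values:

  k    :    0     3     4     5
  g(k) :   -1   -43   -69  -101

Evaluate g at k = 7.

-183

Write g(k) = ak² + bk + c; the 4 given values yield a linear system in the 3 coefficients.
Solving, g(k) = -3k² - 5k - 1.
Then g(7) = -183.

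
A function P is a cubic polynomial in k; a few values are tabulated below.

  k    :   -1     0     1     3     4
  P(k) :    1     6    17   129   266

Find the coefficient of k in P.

5

Write P(k) = ak³ + bk² + ck + d; the 5 given values yield a linear system in the 4 coefficients.
Solving, P(k) = 3k³ + 3k² + 5k + 6.
The coefficient of k is 5.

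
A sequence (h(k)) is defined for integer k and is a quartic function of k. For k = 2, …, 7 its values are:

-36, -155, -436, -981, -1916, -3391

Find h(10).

-12916

First differences: -119, -281, -545, -935, -1475. Second differences: -162, -264, -390, -540. Third differences: -102, -126, -150. Fourth differences: -24, -24.
Level-4 differences are constant, so h has degree 4.
Fitting a degree-4 polynomial gives h(k) = -k^4 - 3k³ + k² - 2k + 4.
Then h(10) = -12916.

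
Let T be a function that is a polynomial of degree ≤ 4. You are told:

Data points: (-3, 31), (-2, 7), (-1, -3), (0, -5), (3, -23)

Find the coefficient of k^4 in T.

Write T(k) = ak^4 + bk³ + ck² + dk + e; the 5 given values yield a linear system in the 5 coefficients.
Solving, the leading coefficient vanishes, and T(k) = -k³ + k² - 5.
The coefficient of k^4 is 0.

0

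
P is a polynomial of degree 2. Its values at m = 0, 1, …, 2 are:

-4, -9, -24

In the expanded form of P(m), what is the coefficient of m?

Write P(m) = am² + bm + c; the 3 given values yield a linear system in the 3 coefficients.
Solving, P(m) = -5m² - 4.
The coefficient of m is 0.

0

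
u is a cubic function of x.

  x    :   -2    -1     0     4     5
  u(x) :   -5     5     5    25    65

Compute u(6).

Write u(x) = ax³ + bx² + cx + d; the 5 given values yield a linear system in the 4 coefficients.
Solving, u(x) = x³ - 2x² - 3x + 5.
Then u(6) = 131.

131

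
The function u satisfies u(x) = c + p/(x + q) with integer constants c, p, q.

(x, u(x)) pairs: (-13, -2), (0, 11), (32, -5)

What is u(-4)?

(u(x) − c)(x + q) = p for each data point; the three points give a linear system in c and q, then p follows.
Solving: c = -4, q = -2, p = -30, so u(x) = -4 − 30/(x − 2).
Then u(-4) = -4 − 30/(-6) = 1.

1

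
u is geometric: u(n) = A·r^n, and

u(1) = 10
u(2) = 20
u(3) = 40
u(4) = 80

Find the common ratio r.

2

Consecutive ratio: 20/10 = 2, and 40/20 = 2, so r = 2.
Then A·2^1 = 10 gives A = 5, and u(n) = 5·2^n.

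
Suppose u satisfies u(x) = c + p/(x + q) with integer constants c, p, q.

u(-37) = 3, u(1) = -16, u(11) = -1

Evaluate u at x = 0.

(u(x) − c)(x + q) = p for each data point; the three points give a linear system in c and q, then p follows.
Solving: c = 2, q = 1, p = -36, so u(x) = 2 − 36/(x + 1).
Then u(0) = 2 − 36/1 = -34.

-34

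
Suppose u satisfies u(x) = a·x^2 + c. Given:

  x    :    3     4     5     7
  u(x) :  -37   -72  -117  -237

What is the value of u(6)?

From u(3) = -37 and u(4) = -72: 9a + c = -37 and 16a + c = -72.
Subtracting: 7a = -35, so a = -5; then c = -37 − (-5)·9 = 8.
So u(x) = -5x² + 8, and u(6) = -172.

-172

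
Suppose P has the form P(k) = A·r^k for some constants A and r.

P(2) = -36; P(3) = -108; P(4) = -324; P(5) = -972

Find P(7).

-8748

Consecutive ratio: -108/(-36) = 3, and -324/(-108) = 3, so r = 3.
Then A·3^2 = -36 gives A = -4, and P(k) = -4·3^k.
P(7) = -4·3^7 = -8748.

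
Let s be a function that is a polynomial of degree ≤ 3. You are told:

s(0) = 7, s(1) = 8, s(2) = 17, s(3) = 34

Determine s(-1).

First differences: 1, 9, 17. Second differences: 8, 8.
Level-2 differences are constant, so s has degree 2.
Fitting a degree-2 polynomial gives s(n) = 4n² - 3n + 7.
Then s(-1) = 14.

14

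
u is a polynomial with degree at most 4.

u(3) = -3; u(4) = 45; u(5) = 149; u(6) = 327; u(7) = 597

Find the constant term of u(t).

9

First differences: 48, 104, 178, 270. Second differences: 56, 74, 92. Third differences: 18, 18.
Level-3 differences are constant, so u has degree 3.
Fitting a degree-3 polynomial gives u(t) = 3t³ - 8t² - 7t + 9.
The constant term is u(0) = 9.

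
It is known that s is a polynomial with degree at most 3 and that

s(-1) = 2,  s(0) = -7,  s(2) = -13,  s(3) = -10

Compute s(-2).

Write s(x) = ax³ + bx² + cx + d; the 4 given values yield a linear system in the 4 coefficients.
Solving, the leading coefficient vanishes, and s(x) = 2x² - 7x - 7.
Then s(-2) = 15.

15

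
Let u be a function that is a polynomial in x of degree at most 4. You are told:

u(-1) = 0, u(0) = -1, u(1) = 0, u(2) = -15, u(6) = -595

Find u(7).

Write u(x) = ax^4 + bx³ + cx² + dx + e; the 5 given values yield a linear system in the 5 coefficients.
Solving, the leading coefficient vanishes, and u(x) = -3x³ + x² + 3x - 1.
Then u(7) = -960.

-960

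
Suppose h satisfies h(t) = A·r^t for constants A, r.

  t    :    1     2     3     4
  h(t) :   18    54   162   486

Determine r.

3

Consecutive ratio: 54/18 = 3, and 162/54 = 3, so r = 3.
Then A·3^1 = 18 gives A = 6, and h(t) = 6·3^t.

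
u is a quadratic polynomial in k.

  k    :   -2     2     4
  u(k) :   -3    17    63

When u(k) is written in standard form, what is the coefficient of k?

5

Write u(k) = ak² + bk + c; the 3 given values yield a linear system in the 3 coefficients.
Solving, u(k) = 3k² + 5k - 5.
The coefficient of k is 5.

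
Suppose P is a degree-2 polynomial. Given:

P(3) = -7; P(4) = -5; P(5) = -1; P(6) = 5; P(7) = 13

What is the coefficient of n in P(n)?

First differences: 2, 4, 6, 8. Second differences: 2, 2, 2.
Level-2 differences are constant, so P has degree 2.
Fitting a degree-2 polynomial gives P(n) = n² - 5n - 1.
The coefficient of n is -5.

-5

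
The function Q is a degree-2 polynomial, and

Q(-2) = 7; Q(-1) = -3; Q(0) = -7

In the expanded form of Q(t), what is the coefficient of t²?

3

Write Q(t) = at² + bt + c; the 3 given values yield a linear system in the 3 coefficients.
Solving, Q(t) = 3t² - t - 7.
The coefficient of t² is 3.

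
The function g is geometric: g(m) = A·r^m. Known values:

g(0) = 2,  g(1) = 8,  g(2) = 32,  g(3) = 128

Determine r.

Consecutive ratio: 8/2 = 4, and 32/8 = 4, so r = 4.
Then A·4^0 = 2 gives A = 2, and g(m) = 2·4^m.

4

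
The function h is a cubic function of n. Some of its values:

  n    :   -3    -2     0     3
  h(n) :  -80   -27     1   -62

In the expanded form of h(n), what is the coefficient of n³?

Write h(n) = an³ + bn² + cn + d; the 4 given values yield a linear system in the 4 coefficients.
Solving, h(n) = n³ - 8n² - 6n + 1.
The coefficient of n³ is 1.

1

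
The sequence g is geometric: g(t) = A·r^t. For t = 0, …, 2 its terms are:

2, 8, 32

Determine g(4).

512

Consecutive ratio: 8/2 = 4, and 32/8 = 4, so r = 4.
Then A·4^0 = 2 gives A = 2, and g(t) = 2·4^t.
g(4) = 2·4^4 = 512.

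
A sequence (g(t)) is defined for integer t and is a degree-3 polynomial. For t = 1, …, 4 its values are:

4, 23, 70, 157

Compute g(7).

Write g(t) = at³ + bt² + ct + d; the 4 given values yield a linear system in the 4 coefficients.
Solving, g(t) = 2t³ + 2t² - t + 1.
Then g(7) = 778.

778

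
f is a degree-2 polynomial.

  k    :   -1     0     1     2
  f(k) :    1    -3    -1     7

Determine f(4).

41

First differences: -4, 2, 8. Second differences: 6, 6.
Level-2 differences are constant, so f has degree 2.
Fitting a degree-2 polynomial gives f(k) = 3k² - k - 3.
Then f(4) = 41.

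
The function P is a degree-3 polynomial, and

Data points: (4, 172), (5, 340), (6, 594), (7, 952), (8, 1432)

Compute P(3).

First differences: 168, 254, 358, 480. Second differences: 86, 104, 122. Third differences: 18, 18.
Level-3 differences are constant, so P has degree 3.
Fitting a degree-3 polynomial gives P(n) = 3n³ - 2n² + 3n.
Then P(3) = 72.

72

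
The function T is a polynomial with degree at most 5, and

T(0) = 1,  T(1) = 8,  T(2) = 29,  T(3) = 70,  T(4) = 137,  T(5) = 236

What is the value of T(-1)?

2

First differences: 7, 21, 41, 67, 99. Second differences: 14, 20, 26, 32. Third differences: 6, 6, 6.
Level-3 differences are constant, so T has degree 3.
Fitting a degree-3 polynomial gives T(t) = t³ + 4t² + 2t + 1.
Then T(-1) = 2.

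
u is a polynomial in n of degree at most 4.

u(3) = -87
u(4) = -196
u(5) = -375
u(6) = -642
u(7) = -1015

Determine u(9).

First differences: -109, -179, -267, -373. Second differences: -70, -88, -106. Third differences: -18, -18.
Level-3 differences are constant, so u has degree 3.
Fitting a degree-3 polynomial gives u(n) = -3n³ + n² - 5n.
Then u(9) = -2151.

-2151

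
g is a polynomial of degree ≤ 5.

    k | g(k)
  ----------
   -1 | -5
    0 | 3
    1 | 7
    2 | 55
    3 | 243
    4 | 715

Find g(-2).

First differences: 8, 4, 48, 188, 472. Second differences: -4, 44, 140, 284. Third differences: 48, 96, 144. Fourth differences: 48, 48.
Level-4 differences are constant, so g has degree 4.
Fitting a degree-4 polynomial gives g(k) = 2k^4 + 4k³ - 4k² + 2k + 3.
Then g(-2) = -17.

-17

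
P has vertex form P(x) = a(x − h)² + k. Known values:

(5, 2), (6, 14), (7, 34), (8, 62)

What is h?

First differences 12, 20, 28; second difference 8 = 2a, so a = 4.
Expanding, the x-coefficient is −2ah = -8h; matching it to the data gives h = 4, and then k = -2.
So P(x) = 4(x − 4)² − 2.
Hence h = 4.

4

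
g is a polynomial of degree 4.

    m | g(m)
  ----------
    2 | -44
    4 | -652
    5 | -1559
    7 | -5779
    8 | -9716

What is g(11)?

Write g(m) = am^4 + bm³ + cm² + dm + e; the 5 given values yield a linear system in the 5 coefficients.
Solving, g(m) = -2m^4 - 4m³ + 9m² - 6m - 4.
Then g(11) = -33587.

-33587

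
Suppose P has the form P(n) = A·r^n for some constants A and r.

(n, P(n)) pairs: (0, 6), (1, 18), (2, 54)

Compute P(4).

Consecutive ratio: 18/6 = 3, and 54/18 = 3, so r = 3.
Then A·3^0 = 6 gives A = 6, and P(n) = 6·3^n.
P(4) = 6·3^4 = 486.

486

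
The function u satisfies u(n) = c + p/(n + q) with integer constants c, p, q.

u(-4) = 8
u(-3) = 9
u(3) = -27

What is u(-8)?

(u(n) − c)(n + q) = p for each data point; the three points give a linear system in c and q, then p follows.
Solving: c = 3, q = -2, p = -30, so u(n) = 3 − 30/(n − 2).
Then u(-8) = 3 − 30/(-10) = 6.

6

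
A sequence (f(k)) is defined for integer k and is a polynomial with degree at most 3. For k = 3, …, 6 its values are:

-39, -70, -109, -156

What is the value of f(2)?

-16

Write f(k) = ak³ + bk² + ck + d; the 4 given values yield a linear system in the 4 coefficients.
Solving, the leading coefficient vanishes, and f(k) = -4k² - 3k + 6.
Then f(2) = -16.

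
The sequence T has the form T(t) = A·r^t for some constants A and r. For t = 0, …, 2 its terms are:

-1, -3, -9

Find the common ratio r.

3

Consecutive ratio: -3/(-1) = 3, and -9/(-3) = 3, so r = 3.
Then A·3^0 = -1 gives A = -1, and T(t) = -1·3^t.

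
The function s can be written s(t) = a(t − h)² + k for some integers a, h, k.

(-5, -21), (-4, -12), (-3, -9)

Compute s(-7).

First differences 9, 3; second difference -6 = 2a, so a = -3.
Expanding, the t-coefficient is −2ah = 6h; matching it to the data gives h = -3, and then k = -9.
So s(t) = -3(t + 3)² − 9.
s(-7) = -3·(-4)² − 9 = -57.

-57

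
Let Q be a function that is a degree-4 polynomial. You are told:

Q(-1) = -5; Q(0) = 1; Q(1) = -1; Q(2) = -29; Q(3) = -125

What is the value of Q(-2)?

-25

Write Q(k) = ak^4 + bk³ + ck² + dk + e; the 5 given values yield a linear system in the 5 coefficients.
Solving, Q(k) = -k^4 - k³ - 3k² + 3k + 1.
Then Q(-2) = -25.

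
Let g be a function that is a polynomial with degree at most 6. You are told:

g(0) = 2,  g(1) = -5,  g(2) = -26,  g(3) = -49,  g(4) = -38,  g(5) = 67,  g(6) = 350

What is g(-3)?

179

First differences: -7, -21, -23, 11, 105, 283. Second differences: -14, -2, 34, 94, 178. Third differences: 12, 36, 60, 84. Fourth differences: 24, 24, 24.
Level-4 differences are constant, so g has degree 4.
Fitting a degree-4 polynomial gives g(t) = t^4 - 4t³ - 2t² - 2t + 2.
Then g(-3) = 179.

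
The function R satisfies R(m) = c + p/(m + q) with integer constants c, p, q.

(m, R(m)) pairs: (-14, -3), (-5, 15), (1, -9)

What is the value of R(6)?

(R(m) − c)(m + q) = p for each data point; the three points give a linear system in c and q, then p follows.
Solving: c = -5, q = 4, p = -20, so R(m) = -5 − 20/(m + 4).
Then R(6) = -5 − 20/10 = -7.

-7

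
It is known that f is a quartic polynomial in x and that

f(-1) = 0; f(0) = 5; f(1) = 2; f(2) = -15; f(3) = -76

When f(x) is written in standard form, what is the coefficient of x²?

Write f(x) = ax^4 + bx³ + cx² + dx + e; the 5 given values yield a linear system in the 5 coefficients.
Solving, f(x) = -x^4 + x³ - 3x² + 5.
The coefficient of x² is -3.

-3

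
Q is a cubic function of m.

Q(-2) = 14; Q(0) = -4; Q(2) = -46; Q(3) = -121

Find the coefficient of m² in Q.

-3

Write Q(m) = am³ + bm² + cm + d; the 4 given values yield a linear system in the 4 coefficients.
Solving, Q(m) = -3m³ - 3m² - 3m - 4.
The coefficient of m² is -3.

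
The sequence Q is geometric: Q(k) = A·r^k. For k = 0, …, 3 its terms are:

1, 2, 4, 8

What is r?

Consecutive ratio: 2/1 = 2, and 4/2 = 2, so r = 2.
Then A·2^0 = 1 gives A = 1, and Q(k) = 1·2^k.

2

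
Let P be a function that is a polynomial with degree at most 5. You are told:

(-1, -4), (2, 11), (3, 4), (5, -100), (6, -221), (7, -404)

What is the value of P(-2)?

19

Write P(n) = an^5 + bn^4 + cn³ + dn² + en + p; the 6 given values yield a linear system in the 6 coefficients.
Solving, the top 2 coefficients vanish, and P(n) = -2n³ + 5n² + 6n - 5.
Then P(-2) = 19.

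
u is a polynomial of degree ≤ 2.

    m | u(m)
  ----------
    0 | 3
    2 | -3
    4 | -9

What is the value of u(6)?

-15

Write u(m) = am² + bm + c; the 3 given values yield a linear system in the 3 coefficients.
Solving, the leading coefficient vanishes, and u(m) = -3m + 3.
Then u(6) = -15.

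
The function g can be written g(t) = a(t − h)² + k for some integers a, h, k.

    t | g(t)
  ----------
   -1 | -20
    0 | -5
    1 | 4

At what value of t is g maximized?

2

First differences 15, 9; second difference -6 = 2a, so a = -3.
Expanding, the t-coefficient is −2ah = 6h; matching it to the data gives h = 2, and then k = 7.
So g(t) = -3(t − 2)² + 7.
Hence h = 2.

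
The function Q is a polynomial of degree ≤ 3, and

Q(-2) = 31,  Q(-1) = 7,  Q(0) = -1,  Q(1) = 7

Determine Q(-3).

Write Q(k) = ak³ + bk² + ck + d; the 4 given values yield a linear system in the 4 coefficients.
Solving, the leading coefficient vanishes, and Q(k) = 8k² - 1.
Then Q(-3) = 71.

71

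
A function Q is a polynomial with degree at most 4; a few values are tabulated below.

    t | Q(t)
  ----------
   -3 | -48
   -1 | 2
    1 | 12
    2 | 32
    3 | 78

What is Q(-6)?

-408

Write Q(t) = at^4 + bt³ + ct² + dt + e; the 5 given values yield a linear system in the 5 coefficients.
Solving, the leading coefficient vanishes, and Q(t) = 2t³ + t² + 3t + 6.
Then Q(-6) = -408.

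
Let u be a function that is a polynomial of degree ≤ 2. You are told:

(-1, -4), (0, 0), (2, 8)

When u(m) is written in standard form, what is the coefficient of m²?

Write u(m) = am² + bm + c; the 3 given values yield a linear system in the 3 coefficients.
Solving, the leading coefficient vanishes, and u(m) = 4m.
The coefficient of m² is 0.

0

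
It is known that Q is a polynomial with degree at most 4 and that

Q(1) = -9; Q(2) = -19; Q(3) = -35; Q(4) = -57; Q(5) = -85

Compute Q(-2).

Write Q(n) = an^4 + bn³ + cn² + dn + e; the 5 given values yield a linear system in the 5 coefficients.
Solving, the top 2 coefficients vanish, and Q(n) = -3n² - n - 5.
Then Q(-2) = -15.

-15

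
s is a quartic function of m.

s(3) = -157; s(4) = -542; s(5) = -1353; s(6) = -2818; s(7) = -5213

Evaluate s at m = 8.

-8862

Write s(m) = am^4 + bm³ + cm² + dm + e; the 5 given values yield a linear system in the 5 coefficients.
Solving, s(m) = -2m^4 - 2m³ + 5m² + 4m + 2.
Then s(8) = -8862.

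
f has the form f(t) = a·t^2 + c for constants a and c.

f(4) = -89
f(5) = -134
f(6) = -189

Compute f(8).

-329

From f(4) = -89 and f(5) = -134: 16a + c = -89 and 25a + c = -134.
Subtracting: 9a = -45, so a = -5; then c = -89 − (-5)·16 = -9.
So f(t) = -5t² − 9, and f(8) = -329.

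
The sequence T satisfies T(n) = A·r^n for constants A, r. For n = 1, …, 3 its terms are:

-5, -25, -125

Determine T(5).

Consecutive ratio: -25/(-5) = 5, and -125/(-25) = 5, so r = 5.
Then A·5^1 = -5 gives A = -1, and T(n) = -1·5^n.
T(5) = -1·5^5 = -3125.

-3125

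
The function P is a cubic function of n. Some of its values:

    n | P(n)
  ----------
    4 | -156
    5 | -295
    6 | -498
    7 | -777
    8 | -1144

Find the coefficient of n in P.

Write P(n) = an³ + bn² + cn + d; the 5 given values yield a linear system in the 4 coefficients.
Solving, P(n) = -2n³ - 2n² + n.
The coefficient of n is 1.

1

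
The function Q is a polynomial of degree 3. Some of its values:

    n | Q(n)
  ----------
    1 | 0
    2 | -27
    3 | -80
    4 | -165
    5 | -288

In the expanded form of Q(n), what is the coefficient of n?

First differences: -27, -53, -85, -123. Second differences: -26, -32, -38. Third differences: -6, -6.
Level-3 differences are constant, so Q has degree 3.
Fitting a degree-3 polynomial gives Q(n) = -n³ - 7n² + n + 7.
The coefficient of n is 1.

1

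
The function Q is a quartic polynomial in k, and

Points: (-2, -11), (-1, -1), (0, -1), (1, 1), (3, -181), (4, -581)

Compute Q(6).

-2899

Write Q(k) = ak^4 + bk³ + ck² + dk + e; the 6 given values yield a linear system in the 5 coefficients.
Solving, Q(k) = -2k^4 - 2k³ + 3k² + 3k - 1.
Then Q(6) = -2899.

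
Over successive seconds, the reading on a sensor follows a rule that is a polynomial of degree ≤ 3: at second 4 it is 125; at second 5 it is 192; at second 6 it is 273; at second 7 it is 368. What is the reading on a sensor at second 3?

Write the value at k as T(k).
First differences: 67, 81, 95. Second differences: 14, 14.
Level-2 differences are constant, so T has degree 2.
Fitting a degree-2 polynomial gives T(k) = 7k² + 4k - 3.
Then T(3) = 72.

72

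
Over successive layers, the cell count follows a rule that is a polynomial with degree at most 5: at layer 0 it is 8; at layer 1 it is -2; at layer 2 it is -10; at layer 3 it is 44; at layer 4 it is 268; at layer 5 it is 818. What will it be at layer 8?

Write the value at m as u(m).
Write u(m) = am^5 + bm^4 + cm³ + dm² + em + p; the 6 given values yield a linear system in the 6 coefficients.
Solving, the leading coefficient vanishes, and u(m) = 2m^4 - 2m³ - 7m² - 3m + 8.
Then u(8) = 6704.

6704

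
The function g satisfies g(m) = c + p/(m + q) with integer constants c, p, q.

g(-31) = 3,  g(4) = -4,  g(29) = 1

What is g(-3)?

17

(g(m) − c)(m + q) = p for each data point; the three points give a linear system in c and q, then p follows.
Solving: c = 2, q = 1, p = -30, so g(m) = 2 − 30/(m + 1).
Then g(-3) = 2 − 30/(-2) = 17.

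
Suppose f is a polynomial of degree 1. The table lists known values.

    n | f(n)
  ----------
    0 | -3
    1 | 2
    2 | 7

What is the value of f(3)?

Write f(n) = an + b; the 3 given values yield a linear system in the 2 coefficients.
Solving, f(n) = 5n - 3.
Then f(3) = 12.

12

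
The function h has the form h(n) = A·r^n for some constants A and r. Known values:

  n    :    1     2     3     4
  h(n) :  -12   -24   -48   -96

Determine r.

Consecutive ratio: -24/(-12) = 2, and -48/(-24) = 2, so r = 2.
Then A·2^1 = -12 gives A = -6, and h(n) = -6·2^n.

2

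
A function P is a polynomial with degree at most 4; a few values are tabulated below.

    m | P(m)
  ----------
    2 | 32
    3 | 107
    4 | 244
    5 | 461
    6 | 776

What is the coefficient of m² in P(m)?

First differences: 75, 137, 217, 315. Second differences: 62, 80, 98. Third differences: 18, 18.
Level-3 differences are constant, so P has degree 3.
Fitting a degree-3 polynomial gives P(m) = 3m³ + 4m² - 2m - 4.
The coefficient of m² is 4.

4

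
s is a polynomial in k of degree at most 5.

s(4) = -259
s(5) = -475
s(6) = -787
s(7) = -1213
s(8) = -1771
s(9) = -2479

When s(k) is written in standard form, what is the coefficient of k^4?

First differences: -216, -312, -426, -558, -708. Second differences: -96, -114, -132, -150. Third differences: -18, -18, -18.
Level-3 differences are constant, so s has degree 3.
Fitting a degree-3 polynomial gives s(k) = -3k³ - 3k² - 6k + 5.
The coefficient of k^4 is 0.

0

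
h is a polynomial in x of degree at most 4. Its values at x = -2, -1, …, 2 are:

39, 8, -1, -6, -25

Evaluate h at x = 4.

Write h(x) = ax^4 + bx³ + cx² + dx + e; the 5 given values yield a linear system in the 5 coefficients.
Solving, the leading coefficient vanishes, and h(x) = -3x³ + 2x² - 4x - 1.
Then h(4) = -177.

-177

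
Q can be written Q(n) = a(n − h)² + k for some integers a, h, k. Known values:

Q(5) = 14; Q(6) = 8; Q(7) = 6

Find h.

First differences -6, -2; second difference 4 = 2a, so a = 2.
Expanding, the n-coefficient is −2ah = -4h; matching it to the data gives h = 7, and then k = 6.
So Q(n) = 2(n − 7)² + 6.
Hence h = 7.

7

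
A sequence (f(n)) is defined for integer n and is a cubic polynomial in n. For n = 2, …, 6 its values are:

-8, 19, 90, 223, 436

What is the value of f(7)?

747

First differences: 27, 71, 133, 213. Second differences: 44, 62, 80. Third differences: 18, 18.
Level-3 differences are constant, so f has degree 3.
Fitting a degree-3 polynomial gives f(n) = 3n³ - 5n² - 5n - 2.
Then f(7) = 747.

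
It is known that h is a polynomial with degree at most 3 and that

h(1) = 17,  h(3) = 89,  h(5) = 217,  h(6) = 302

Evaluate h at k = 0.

Write h(k) = ak³ + bk² + ck + d; the 4 given values yield a linear system in the 4 coefficients.
Solving, the leading coefficient vanishes, and h(k) = 7k² + 8k + 2.
Then h(0) = 2.

2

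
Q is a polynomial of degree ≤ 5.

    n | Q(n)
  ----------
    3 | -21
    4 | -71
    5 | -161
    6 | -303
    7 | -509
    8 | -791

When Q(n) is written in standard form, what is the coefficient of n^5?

0

First differences: -50, -90, -142, -206, -282. Second differences: -40, -52, -64, -76. Third differences: -12, -12, -12.
Level-3 differences are constant, so Q has degree 3.
Fitting a degree-3 polynomial gives Q(n) = -2n³ + 4n² - 4n + 9.
The coefficient of n^5 is 0.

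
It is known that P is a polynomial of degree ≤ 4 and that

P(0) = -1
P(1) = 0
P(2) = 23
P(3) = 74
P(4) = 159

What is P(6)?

455

First differences: 1, 23, 51, 85. Second differences: 22, 28, 34. Third differences: 6, 6.
Level-3 differences are constant, so P has degree 3.
Fitting a degree-3 polynomial gives P(m) = m³ + 8m² - 8m - 1.
Then P(6) = 455.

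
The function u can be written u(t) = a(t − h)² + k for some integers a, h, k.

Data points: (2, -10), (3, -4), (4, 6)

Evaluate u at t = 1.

First differences 6, 10; second difference 4 = 2a, so a = 2.
Expanding, the t-coefficient is −2ah = -4h; matching it to the data gives h = 1, and then k = -12.
So u(t) = 2(t − 1)² − 12.
u(1) = 2·0² − 12 = -12.

-12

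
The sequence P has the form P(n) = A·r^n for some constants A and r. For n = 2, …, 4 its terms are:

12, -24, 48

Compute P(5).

Consecutive ratio: -24/12 = -2, and 48/(-24) = -2, so r = -2.
Then A·(-2)^2 = 12 gives A = 3, and P(n) = 3·(-2)^n.
P(5) = 3·(-2)^5 = -96.

-96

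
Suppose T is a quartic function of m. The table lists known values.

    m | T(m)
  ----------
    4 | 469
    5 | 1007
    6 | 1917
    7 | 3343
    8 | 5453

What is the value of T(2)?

Write T(m) = am^4 + bm³ + cm² + dm + e; the 5 given values yield a linear system in the 5 coefficients.
Solving, T(m) = m^4 + 2m³ + 5m² + 2m - 3.
Then T(2) = 53.

53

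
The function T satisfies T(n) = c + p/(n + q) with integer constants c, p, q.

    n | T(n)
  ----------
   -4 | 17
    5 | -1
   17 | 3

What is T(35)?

(T(n) − c)(n + q) = p for each data point; the three points give a linear system in c and q, then p follows.
Solving: c = 5, q = 1, p = -36, so T(n) = 5 − 36/(n + 1).
Then T(35) = 5 − 36/36 = 4.

4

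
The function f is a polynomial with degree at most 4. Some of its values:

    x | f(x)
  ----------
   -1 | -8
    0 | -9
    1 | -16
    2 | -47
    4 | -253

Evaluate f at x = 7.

Write f(x) = ax^4 + bx³ + cx² + dx + e; the 5 given values yield a linear system in the 5 coefficients.
Solving, the leading coefficient vanishes, and f(x) = -3x³ - 3x² - x - 9.
Then f(7) = -1192.

-1192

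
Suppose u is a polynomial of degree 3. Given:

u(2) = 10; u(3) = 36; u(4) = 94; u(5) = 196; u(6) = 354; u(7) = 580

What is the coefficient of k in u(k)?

-2

First differences: 26, 58, 102, 158, 226. Second differences: 32, 44, 56, 68. Third differences: 12, 12, 12.
Level-3 differences are constant, so u has degree 3.
Fitting a degree-3 polynomial gives u(k) = 2k³ - 2k² - 2k + 6.
The coefficient of k is -2.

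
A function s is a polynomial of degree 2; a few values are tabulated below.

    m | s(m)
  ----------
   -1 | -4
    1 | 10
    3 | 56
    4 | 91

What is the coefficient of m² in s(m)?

Write s(m) = am² + bm + c; the 4 given values yield a linear system in the 3 coefficients.
Solving, s(m) = 4m² + 7m - 1.
The coefficient of m² is 4.

4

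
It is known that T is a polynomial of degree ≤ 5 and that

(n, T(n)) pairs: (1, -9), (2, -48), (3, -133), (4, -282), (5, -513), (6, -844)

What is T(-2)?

12

Write T(n) = an^5 + bn^4 + cn³ + dn² + en + p; the 6 given values yield a linear system in the 6 coefficients.
Solving, the top 2 coefficients vanish, and T(n) = -3n³ - 5n² - 3n + 2.
Then T(-2) = 12.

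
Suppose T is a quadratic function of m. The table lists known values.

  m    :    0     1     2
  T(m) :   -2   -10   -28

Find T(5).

-142

Write T(m) = am² + bm + c; the 3 given values yield a linear system in the 3 coefficients.
Solving, T(m) = -5m² - 3m - 2.
Then T(5) = -142.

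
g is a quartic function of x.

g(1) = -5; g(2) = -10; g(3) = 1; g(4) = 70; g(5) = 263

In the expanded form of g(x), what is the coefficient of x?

Write g(x) = ax^4 + bx³ + cx² + dx + e; the 5 given values yield a linear system in the 5 coefficients.
Solving, g(x) = x^4 - 3x³ + x² - 2x - 2.
The coefficient of x is -2.

-2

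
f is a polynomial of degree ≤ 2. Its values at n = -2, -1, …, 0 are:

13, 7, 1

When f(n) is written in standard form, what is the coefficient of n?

-6

First differences: -6, -6.
Level-1 differences are constant, so f has degree 1.
Fitting a degree-1 polynomial gives f(n) = -6n + 1.
The coefficient of n is -6.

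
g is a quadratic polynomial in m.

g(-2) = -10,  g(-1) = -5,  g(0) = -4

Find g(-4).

Write g(m) = am² + bm + c; the 3 given values yield a linear system in the 3 coefficients.
Solving, g(m) = -2m² - m - 4.
Then g(-4) = -32.

-32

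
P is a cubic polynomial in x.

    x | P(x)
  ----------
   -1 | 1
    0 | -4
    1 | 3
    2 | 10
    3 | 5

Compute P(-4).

Write P(x) = ax³ + bx² + cx + d; the 5 given values yield a linear system in the 4 coefficients.
Solving, P(x) = -2x³ + 6x² + 3x - 4.
Then P(-4) = 208.

208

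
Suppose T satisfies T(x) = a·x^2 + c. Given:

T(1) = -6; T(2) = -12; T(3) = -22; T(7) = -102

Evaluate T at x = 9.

From T(1) = -6 and T(2) = -12: 1a + c = -6 and 4a + c = -12.
Subtracting: 3a = -6, so a = -2; then c = -6 − (-2)·1 = -4.
So T(x) = -2x² − 4, and T(9) = -166.

-166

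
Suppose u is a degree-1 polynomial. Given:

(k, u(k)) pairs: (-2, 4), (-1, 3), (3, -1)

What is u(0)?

2

Write u(k) = ak + b; the 3 given values yield a linear system in the 2 coefficients.
Solving, u(k) = -k + 2.
The constant term is u(0) = 2.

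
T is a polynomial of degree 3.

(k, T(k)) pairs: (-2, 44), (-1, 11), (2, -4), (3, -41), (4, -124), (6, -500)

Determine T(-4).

260

Write T(k) = ak³ + bk² + ck + d; the 6 given values yield a linear system in the 4 coefficients.
Solving, T(k) = -3k³ + 4k² + 4.
Then T(-4) = 260.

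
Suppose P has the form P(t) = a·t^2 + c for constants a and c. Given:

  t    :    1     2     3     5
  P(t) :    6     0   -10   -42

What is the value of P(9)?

From P(1) = 6 and P(2) = 0: 1a + c = 6 and 4a + c = 0.
Subtracting: 3a = -6, so a = -2; then c = 6 − (-2)·1 = 8.
So P(t) = -2t² + 8, and P(9) = -154.

-154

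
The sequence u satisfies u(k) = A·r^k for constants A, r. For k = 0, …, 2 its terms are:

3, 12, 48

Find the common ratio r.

4

Consecutive ratio: 12/3 = 4, and 48/12 = 4, so r = 4.
Then A·4^0 = 3 gives A = 3, and u(k) = 3·4^k.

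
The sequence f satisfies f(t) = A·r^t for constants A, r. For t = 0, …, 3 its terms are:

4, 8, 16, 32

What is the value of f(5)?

Consecutive ratio: 8/4 = 2, and 16/8 = 2, so r = 2.
Then A·2^0 = 4 gives A = 4, and f(t) = 4·2^t.
f(5) = 4·2^5 = 128.

128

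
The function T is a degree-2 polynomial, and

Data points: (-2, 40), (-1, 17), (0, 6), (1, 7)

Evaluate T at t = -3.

75

Write T(t) = at² + bt + c; the 4 given values yield a linear system in the 3 coefficients.
Solving, T(t) = 6t² - 5t + 6.
Then T(-3) = 75.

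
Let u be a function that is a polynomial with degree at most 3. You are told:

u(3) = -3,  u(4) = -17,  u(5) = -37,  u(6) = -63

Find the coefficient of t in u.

7

First differences: -14, -20, -26. Second differences: -6, -6.
Level-2 differences are constant, so u has degree 2.
Fitting a degree-2 polynomial gives u(t) = -3t² + 7t + 3.
The coefficient of t is 7.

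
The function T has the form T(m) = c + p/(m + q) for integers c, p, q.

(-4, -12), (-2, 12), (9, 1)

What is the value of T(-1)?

(T(m) − c)(m + q) = p for each data point; the three points give a linear system in c and q, then p follows.
Solving: c = 0, q = 3, p = 12, so T(m) = 12/(m + 3).
Then T(-1) = 0 + 12/2 = 6.

6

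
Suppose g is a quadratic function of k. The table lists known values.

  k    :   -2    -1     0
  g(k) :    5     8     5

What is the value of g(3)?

Write g(k) = ak² + bk + c; the 3 given values yield a linear system in the 3 coefficients.
Solving, g(k) = -3k² - 6k + 5.
Then g(3) = -40.

-40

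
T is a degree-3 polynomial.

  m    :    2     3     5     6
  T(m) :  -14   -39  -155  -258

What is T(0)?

Write T(m) = am³ + bm² + cm + d; the 4 given values yield a linear system in the 4 coefficients.
Solving, T(m) = -m³ - m² - m.
Then T(0) = 0.

0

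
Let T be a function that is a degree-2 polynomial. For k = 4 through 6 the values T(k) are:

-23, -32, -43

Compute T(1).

-8

Write T(k) = ak² + bk + c; the 3 given values yield a linear system in the 3 coefficients.
Solving, T(k) = -k² - 7.
Then T(1) = -8.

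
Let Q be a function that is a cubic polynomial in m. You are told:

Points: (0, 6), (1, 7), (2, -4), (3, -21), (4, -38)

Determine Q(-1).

-13

First differences: 1, -11, -17, -17. Second differences: -12, -6, 0. Third differences: 6, 6.
Level-3 differences are constant, so Q has degree 3.
Fitting a degree-3 polynomial gives Q(m) = m³ - 9m² + 9m + 6.
Then Q(-1) = -13.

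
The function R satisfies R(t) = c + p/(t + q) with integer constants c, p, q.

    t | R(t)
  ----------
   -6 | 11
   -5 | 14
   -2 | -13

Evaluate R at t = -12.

7

(R(t) − c)(t + q) = p for each data point; the three points give a linear system in c and q, then p follows.
Solving: c = 5, q = 3, p = -18, so R(t) = 5 − 18/(t + 3).
Then R(-12) = 5 − 18/(-9) = 7.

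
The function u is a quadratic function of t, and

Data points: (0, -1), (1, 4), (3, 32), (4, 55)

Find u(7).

160

Write u(t) = at² + bt + c; the 4 given values yield a linear system in the 3 coefficients.
Solving, u(t) = 3t² + 2t - 1.
Then u(7) = 160.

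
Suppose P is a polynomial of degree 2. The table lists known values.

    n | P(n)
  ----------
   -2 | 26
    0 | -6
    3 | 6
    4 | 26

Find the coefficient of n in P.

Write P(n) = an² + bn + c; the 4 given values yield a linear system in the 3 coefficients.
Solving, P(n) = 4n² - 8n - 6.
The coefficient of n is -8.

-8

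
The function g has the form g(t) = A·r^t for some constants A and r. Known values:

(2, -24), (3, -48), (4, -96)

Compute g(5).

-192

Consecutive ratio: -48/(-24) = 2, and -96/(-48) = 2, so r = 2.
Then A·2^2 = -24 gives A = -6, and g(t) = -6·2^t.
g(5) = -6·2^5 = -192.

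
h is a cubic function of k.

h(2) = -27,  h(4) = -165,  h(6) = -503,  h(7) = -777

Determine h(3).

-77

Write h(k) = ak³ + bk² + ck + d; the 4 given values yield a linear system in the 4 coefficients.
Solving, h(k) = -2k³ - k² - 7k + 7.
Then h(3) = -77.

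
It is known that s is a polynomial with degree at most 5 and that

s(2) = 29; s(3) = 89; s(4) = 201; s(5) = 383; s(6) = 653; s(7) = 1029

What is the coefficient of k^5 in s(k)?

0

First differences: 60, 112, 182, 270, 376. Second differences: 52, 70, 88, 106. Third differences: 18, 18, 18.
Level-3 differences are constant, so s has degree 3.
Fitting a degree-3 polynomial gives s(k) = 3k³ - k² + 8k - 7.
The coefficient of k^5 is 0.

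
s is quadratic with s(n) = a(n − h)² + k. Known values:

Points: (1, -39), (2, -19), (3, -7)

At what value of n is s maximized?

4

First differences 20, 12; second difference -8 = 2a, so a = -4.
Expanding, the n-coefficient is −2ah = 8h; matching it to the data gives h = 4, and then k = -3.
So s(n) = -4(n − 4)² − 3.
Hence h = 4.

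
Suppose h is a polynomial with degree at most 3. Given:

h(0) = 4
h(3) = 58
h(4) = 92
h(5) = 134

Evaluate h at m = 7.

242

Write h(m) = am³ + bm² + cm + d; the 4 given values yield a linear system in the 4 coefficients.
Solving, the leading coefficient vanishes, and h(m) = 4m² + 6m + 4.
Then h(7) = 242.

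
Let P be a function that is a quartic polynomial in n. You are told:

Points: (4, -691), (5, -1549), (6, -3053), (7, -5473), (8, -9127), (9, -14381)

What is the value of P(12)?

First differences: -858, -1504, -2420, -3654, -5254. Second differences: -646, -916, -1234, -1600. Third differences: -270, -318, -366. Fourth differences: -48, -48.
Level-4 differences are constant, so P has degree 4.
Fitting a degree-4 polynomial gives P(n) = -2n^4 - n³ - 6n² - 5n + 1.
Then P(12) = -44123.

-44123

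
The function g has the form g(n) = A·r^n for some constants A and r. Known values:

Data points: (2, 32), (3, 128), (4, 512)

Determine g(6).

Consecutive ratio: 128/32 = 4, and 512/128 = 4, so r = 4.
Then A·4^2 = 32 gives A = 2, and g(n) = 2·4^n.
g(6) = 2·4^6 = 8192.

8192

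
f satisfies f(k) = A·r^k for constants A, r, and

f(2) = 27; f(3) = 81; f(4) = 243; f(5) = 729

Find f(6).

Consecutive ratio: 81/27 = 3, and 243/81 = 3, so r = 3.
Then A·3^2 = 27 gives A = 3, and f(k) = 3·3^k.
f(6) = 3·3^6 = 2187.

2187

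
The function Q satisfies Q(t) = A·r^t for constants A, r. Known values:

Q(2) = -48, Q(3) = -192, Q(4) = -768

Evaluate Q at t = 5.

Consecutive ratio: -192/(-48) = 4, and -768/(-192) = 4, so r = 4.
Then A·4^2 = -48 gives A = -3, and Q(t) = -3·4^t.
Q(5) = -3·4^5 = -3072.

-3072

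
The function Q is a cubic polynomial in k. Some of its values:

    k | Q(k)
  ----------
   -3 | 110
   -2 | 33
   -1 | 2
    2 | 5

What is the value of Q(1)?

6

Write Q(k) = ak³ + bk² + ck + d; the 4 given values yield a linear system in the 4 coefficients.
Solving, Q(k) = -3k³ + 5k² + 5k - 1.
Then Q(1) = 6.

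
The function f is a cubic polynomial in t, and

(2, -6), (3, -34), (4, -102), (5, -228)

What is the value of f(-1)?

Write f(t) = at³ + bt² + ct + d; the 4 given values yield a linear system in the 4 coefficients.
Solving, f(t) = -3t³ + 7t² - 6t + 2.
Then f(-1) = 18.

18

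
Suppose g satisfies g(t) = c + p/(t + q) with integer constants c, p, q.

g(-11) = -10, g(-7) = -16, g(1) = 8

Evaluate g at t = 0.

12

(g(t) − c)(t + q) = p for each data point; the three points give a linear system in c and q, then p follows.
Solving: c = -4, q = 3, p = 48, so g(t) = -4 + 48/(t + 3).
Then g(0) = -4 + 48/3 = 12.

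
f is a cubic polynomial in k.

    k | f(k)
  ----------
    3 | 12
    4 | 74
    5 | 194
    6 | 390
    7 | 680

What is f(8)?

1082

First differences: 62, 120, 196, 290. Second differences: 58, 76, 94. Third differences: 18, 18.
Level-3 differences are constant, so f has degree 3.
Fitting a degree-3 polynomial gives f(k) = 3k³ - 7k² - 6.
Then f(8) = 1082.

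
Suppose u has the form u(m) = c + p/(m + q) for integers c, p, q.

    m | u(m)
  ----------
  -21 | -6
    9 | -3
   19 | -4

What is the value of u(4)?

-1

(u(m) − c)(m + q) = p for each data point; the three points give a linear system in c and q, then p follows.
Solving: c = -5, q = 1, p = 20, so u(m) = -5 + 20/(m + 1).
Then u(4) = -5 + 20/5 = -1.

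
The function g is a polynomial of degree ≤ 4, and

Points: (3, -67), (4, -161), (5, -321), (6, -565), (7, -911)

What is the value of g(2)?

Write g(t) = at^4 + bt³ + ct² + dt + e; the 5 given values yield a linear system in the 5 coefficients.
Solving, the leading coefficient vanishes, and g(t) = -3t³ + 3t² - 4t - 1.
Then g(2) = -21.

-21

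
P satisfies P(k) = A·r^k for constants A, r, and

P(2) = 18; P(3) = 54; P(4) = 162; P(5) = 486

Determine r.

3

Consecutive ratio: 54/18 = 3, and 162/54 = 3, so r = 3.
Then A·3^2 = 18 gives A = 2, and P(k) = 2·3^k.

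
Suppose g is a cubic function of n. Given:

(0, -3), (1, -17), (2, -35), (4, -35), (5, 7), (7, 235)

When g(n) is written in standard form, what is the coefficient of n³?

2

Write g(n) = an³ + bn² + cn + d; the 6 given values yield a linear system in the 4 coefficients.
Solving, g(n) = 2n³ - 8n² - 8n - 3.
The coefficient of n³ is 2.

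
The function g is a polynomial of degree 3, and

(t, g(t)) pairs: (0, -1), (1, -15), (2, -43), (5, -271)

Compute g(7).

-603

Write g(t) = at³ + bt² + ct + d; the 4 given values yield a linear system in the 4 coefficients.
Solving, g(t) = -t³ - 4t² - 9t - 1.
Then g(7) = -603.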